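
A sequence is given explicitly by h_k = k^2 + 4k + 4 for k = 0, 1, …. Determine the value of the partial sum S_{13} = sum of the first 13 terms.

1014

Over k = 0..12: Σk = 78, Σk² = 650.
Total = (1)·650 + (4)·78 + (4)·13 = 1014.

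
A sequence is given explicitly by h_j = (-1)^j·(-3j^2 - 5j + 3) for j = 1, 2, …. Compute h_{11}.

(-1)^11 = -1; -3j^2 - 5j + 3 at j=11 is -415; so h_{11} = 415.

415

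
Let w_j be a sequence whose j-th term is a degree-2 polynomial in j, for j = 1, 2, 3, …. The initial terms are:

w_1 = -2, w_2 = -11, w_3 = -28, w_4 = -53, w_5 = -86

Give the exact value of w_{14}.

1st diffs: -9, -17, -25, -33.
2nd diffs: -8, -8, -8 (constant).
Newton forward-difference form: w_j = -2 + (-9)·C(j-1,1) + (-8)·C(j-1,2).
At j = 14: j-1 = 13, so w_{14} = -2 - 117 - 624 = -743.

-743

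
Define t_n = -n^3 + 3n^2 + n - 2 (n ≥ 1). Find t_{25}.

t_{25} = -1·25^3 + 3·25^2 + 1·25 - 2 = -13727.

-13727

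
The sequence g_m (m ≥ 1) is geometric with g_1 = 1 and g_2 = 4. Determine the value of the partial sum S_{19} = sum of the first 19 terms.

Common ratio r = 4.
g_m = 1·4^(m-1).
S = 1·(4^19 - 1)/(4 - 1) = 1·(274877906944 - 1)/(3) = 91625968981.

91625968981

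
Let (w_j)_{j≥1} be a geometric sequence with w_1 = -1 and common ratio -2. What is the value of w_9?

w_j = (-1)·(-2)^(j-1).
w_9 = (-1)·(-2)^8 = -256.

-256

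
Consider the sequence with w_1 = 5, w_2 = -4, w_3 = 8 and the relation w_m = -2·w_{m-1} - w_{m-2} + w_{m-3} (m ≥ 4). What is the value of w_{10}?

44

Applying the relation repeatedly:
w_4 = -7;  w_5 = 2;  w_6 = 11;  w_7 = -31;  w_8 = 53;  w_9 = -64;  w_{10} = 44.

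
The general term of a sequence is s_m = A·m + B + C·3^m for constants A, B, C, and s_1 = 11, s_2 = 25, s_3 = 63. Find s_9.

39387

At m = 1, 2, 3: A + B + 3C = 11; 2A + B + 9C = 25; 3A + B + 27C = 63.
Subtracting the first from the second: A + 6C = 14.
Subtracting the second from the third: A + 18C = 38.
Solving: C = 2, A = 2, then B = 3.
So s_m = 2·m + 3 + 2·3^m; at m=9 this is 39387.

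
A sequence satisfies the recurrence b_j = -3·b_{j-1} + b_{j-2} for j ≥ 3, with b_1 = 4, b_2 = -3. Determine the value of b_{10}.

Step forward from the initial values:
b_3 = 13, b_4 = -42, b_5 = 139, b_6 = -459, b_7 = 1516, b_8 = -5007, b_9 = 16537, b_{10} = -54618.

-54618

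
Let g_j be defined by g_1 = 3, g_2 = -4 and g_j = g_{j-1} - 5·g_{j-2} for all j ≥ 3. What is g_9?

1101

Iterate the recurrence:
g_3 = -19, g_4 = 1, g_5 = 96, g_6 = 91, g_7 = -389, g_8 = -844, g_9 = 1101.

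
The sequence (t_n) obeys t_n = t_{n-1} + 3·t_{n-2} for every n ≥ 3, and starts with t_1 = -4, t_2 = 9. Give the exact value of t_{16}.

Compute successive terms:
t_3 = -3;  t_4 = 24;  t_5 = 15;  …;  t_{13} = 23244;  t_{14} = 53961;  t_{15} = 123693;  t_{16} = 285576.

285576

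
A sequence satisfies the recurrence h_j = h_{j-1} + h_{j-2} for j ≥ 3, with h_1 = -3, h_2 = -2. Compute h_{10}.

h_3 = -5  h_4 = -7  h_5 = -12  h_6 = -19  h_7 = -31  h_8 = -50  h_9 = -81  h_{10} = -131.

-131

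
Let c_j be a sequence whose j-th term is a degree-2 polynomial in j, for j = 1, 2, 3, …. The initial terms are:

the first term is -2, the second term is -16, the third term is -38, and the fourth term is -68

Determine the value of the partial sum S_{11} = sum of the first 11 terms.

-2112

1st diffs: -14, -22, -30.
2nd diffs: -8, -8 (constant).
Newton forward-difference form: c_j = -2 + (-14)·C(j-1,1) + (-8)·C(j-1,2).
Continuing: …, -106, -152, -206, -268, …, c_{11} = -502.
Summing j = 1..11 (11 terms) gives -2112.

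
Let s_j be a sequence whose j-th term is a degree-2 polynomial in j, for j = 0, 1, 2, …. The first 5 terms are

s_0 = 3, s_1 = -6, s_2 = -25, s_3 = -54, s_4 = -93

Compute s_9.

1st diffs: -9, -19, -29, -39.
2nd diffs: -10, -10, -10 (constant).
Newton forward-difference form: s_j = 3 + (-9)·C(j,1) + (-10)·C(j,2).
At j = 9: j = 9, so s_9 = 3 - 81 - 360 = -438.

-438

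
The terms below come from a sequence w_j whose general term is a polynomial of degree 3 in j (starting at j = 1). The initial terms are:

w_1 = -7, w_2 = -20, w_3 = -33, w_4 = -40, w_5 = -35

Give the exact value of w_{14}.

1st diffs: -13, -13, -7, 5.
2nd diffs: 0, 6, 12.
3rd diffs: 6, 6 (constant).
So w_j = j^3 - 6j^2 - 2j.
Evaluating at j = 14 gives w_{14} = 1540.

1540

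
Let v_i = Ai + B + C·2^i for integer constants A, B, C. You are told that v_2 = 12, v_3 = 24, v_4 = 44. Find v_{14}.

32820

At i = 2, 3, 4: 2A + B + 4C = 12; 3A + B + 8C = 24; 4A + B + 16C = 44.
Subtracting the first from the second: A + 4C = 12.
Subtracting the second from the third: A + 8C = 20.
Solving: C = 2, A = 4, then B = -4.
Hence v_{14} = 4·14 + (-4) + 2·16384 = 32820.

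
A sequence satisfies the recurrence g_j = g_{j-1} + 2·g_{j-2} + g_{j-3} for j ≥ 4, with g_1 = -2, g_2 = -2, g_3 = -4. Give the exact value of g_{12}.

-4300

Applying the relation repeatedly:
g_4 = -10, g_5 = -20, g_6 = -44, g_7 = -94, g_8 = -202, g_9 = -434, g_{10} = -932, g_{11} = -2002, g_{12} = -4300.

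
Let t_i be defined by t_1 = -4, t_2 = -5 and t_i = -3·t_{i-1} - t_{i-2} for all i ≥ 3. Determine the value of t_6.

-359

Step forward from the initial values:
t_3 = 19; t_4 = -52; t_5 = 137; t_6 = -359.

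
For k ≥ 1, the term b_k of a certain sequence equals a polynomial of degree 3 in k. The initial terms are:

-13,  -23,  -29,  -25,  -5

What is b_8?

1st diffs: -10, -6, 4, 20.
2nd diffs: 4, 10, 16.
3rd diffs: 6, 6 (constant).
Newton forward-difference form: b_k = -13 + (-10)·C(k-1,1) + 4·C(k-1,2) + 6·C(k-1,3).
At k = 8: k-1 = 7, so b_8 = -13 - 70 + 84 + 210 = 211.

211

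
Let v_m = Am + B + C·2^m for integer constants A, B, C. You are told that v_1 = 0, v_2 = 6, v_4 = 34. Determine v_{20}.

2097186

Write the equations: A + B + 2C = 0; 2A + B + 4C = 6; 4A + B + 16C = 34.
Subtracting the first from the second: A + 2C = 6.
Subtracting the second from the third: 2A + 12C = 28.
Solving: C = 2, A = 2, then B = -6.
So v_m = 2·m + (-6) + 2·2^m; at m=20 this is 2097186.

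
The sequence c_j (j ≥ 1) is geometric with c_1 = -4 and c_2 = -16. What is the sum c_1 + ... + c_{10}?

Common ratio r = 4.
c_j = (-4)·4^(j-1).
S = (-4)·(4^10 - 1)/(4 - 1) = (-4)·(1048576 - 1)/(3) = -1398100.

-1398100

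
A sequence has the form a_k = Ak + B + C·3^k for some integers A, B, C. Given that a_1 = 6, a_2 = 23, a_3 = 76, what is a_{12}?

The three given values yield: A + B + 3C = 6; 2A + B + 9C = 23; 3A + B + 27C = 76.
Subtracting the first from the second: A + 6C = 17.
Subtracting the second from the third: A + 18C = 53.
Solving: C = 3, A = -1, then B = -2.
Hence a_{12} = -1·12 + (-2) + 3·531441 = 1594309.

1594309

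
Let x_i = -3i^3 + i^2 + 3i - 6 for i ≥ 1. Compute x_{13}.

x_{13} = -3·13^3 + 1·13^2 + 3·13 - 6 = -6389.

-6389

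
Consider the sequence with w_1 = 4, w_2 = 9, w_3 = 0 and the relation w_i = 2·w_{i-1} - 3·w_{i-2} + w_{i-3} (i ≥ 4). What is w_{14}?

1750

Step forward from the initial values:
w_4 = -23; w_5 = -37; w_6 = -5; …; w_{11} = -485; w_{12} = -143; w_{13} = 903; w_{14} = 1750.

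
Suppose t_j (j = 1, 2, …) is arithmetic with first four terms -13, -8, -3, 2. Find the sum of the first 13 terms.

Common difference d = 5.
t_j = -13 + (j - 1)·5.
t_{13} = 47; S = 13·(-13 + 47)/2 = 221.

221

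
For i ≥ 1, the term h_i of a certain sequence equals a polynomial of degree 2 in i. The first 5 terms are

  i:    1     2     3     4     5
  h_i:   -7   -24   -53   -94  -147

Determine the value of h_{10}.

1st diffs: -17, -29, -41, -53.
2nd diffs: -12, -12, -12 (constant).
Newton forward-difference form: h_i = -7 + (-17)·C(i-1,1) + (-12)·C(i-1,2).
At i = 10: i-1 = 9, so h_{10} = -7 - 153 - 432 = -592.

-592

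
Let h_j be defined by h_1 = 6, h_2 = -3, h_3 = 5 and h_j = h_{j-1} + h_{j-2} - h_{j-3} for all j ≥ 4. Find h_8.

-6

Applying the relation repeatedly:
h_4 = -4  h_5 = 4  h_6 = -5  h_7 = 3  h_8 = -6.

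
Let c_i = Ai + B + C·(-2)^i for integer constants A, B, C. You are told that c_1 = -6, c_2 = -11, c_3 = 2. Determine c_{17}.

131080

At i = 1, 2, 3: A + B - 2C = -6; 2A + B + 4C = -11; 3A + B - 8C = 2.
Subtracting the first from the second: A + 6C = -5.
Subtracting the second from the third: A - 12C = 13.
Solving: C = -1, A = 1, then B = -9.
So c_i = 1·i + (-9) + (-1)·(-2)^i; at i=17 this is 131080.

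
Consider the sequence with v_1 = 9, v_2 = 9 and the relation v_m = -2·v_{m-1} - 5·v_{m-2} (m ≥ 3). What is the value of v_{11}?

Step forward from the initial values:
v_3 = -63; v_4 = 81; v_5 = 153; v_6 = -711; v_7 = 657; v_8 = 2241; v_9 = -7767; v_{10} = 4329; v_{11} = 30177.

30177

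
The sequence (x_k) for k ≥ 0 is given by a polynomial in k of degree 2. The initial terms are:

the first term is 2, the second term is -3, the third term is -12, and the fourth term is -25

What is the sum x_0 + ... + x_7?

-348

1st diffs: -5, -9, -13.
2nd diffs: -4, -4 (constant).
So x_k = -2k^2 - 3k + 2.
Continuing: -42, -63, -88, -117.
Summing k = 0..7 (8 terms) gives -348.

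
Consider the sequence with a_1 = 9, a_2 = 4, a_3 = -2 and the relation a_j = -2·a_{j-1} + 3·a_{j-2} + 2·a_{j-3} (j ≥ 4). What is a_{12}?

a_4 = 34; a_5 = -66; a_6 = 230; a_7 = -590; a_8 = 1738; a_9 = -4786; a_{10} = 13606; a_{11} = -38094; a_{12} = 107434.

107434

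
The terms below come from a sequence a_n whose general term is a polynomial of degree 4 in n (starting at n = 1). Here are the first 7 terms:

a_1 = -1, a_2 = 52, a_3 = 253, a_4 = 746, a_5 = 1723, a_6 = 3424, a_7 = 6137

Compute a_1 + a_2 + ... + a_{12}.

1st diffs: 53, 201, 493, 977, 1701, 2713.
2nd diffs: 148, 292, 484, 724, 1012.
3rd diffs: 144, 192, 240, 288.
4th diffs: 48, 48, 48 (constant).
Newton forward-difference form: a_n = -1 + 53·C(n-1,1) + 148·C(n-1,2) + 144·C(n-1,3) + 48·C(n-1,4).
Continuing: …, 10198, 15991, 23948, 34549, …, a_{12} = 48322.
Summing n = 1..12 (12 terms) gives 145342.

145342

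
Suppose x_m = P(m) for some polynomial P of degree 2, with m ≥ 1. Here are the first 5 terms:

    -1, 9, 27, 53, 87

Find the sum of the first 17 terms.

1st diffs: 10, 18, 26, 34.
2nd diffs: 8, 8, 8 (constant).
So x_m = 4m^2 - 2m - 3.
Continuing: …, 129, 179, 237, 303, …, x_{17} = 1119.
Summing m = 1..17 (17 terms) gives 6783.

6783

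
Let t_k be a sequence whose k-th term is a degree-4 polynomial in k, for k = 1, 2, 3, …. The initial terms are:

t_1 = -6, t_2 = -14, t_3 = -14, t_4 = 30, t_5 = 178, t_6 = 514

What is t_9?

3850

1st diffs: -8, 0, 44, 148, 336.
2nd diffs: 8, 44, 104, 188.
3rd diffs: 36, 60, 84.
4th diffs: 24, 24 (constant).
So t_k = k^4 - 4k^3 + 3k^2 - 4k - 2.
Evaluating at k = 9 gives t_9 = 3850.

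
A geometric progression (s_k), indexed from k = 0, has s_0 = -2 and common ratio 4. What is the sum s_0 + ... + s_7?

-43690

s_k = (-2)·4^(k-0).
S = (-2)·(4^8 - 1)/(4 - 1) = (-2)·(65536 - 1)/(3) = -43690.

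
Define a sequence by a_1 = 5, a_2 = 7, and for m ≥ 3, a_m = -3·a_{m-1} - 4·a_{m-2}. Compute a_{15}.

51799

a_3 = -41; a_4 = 95; a_5 = -121; …; a_{12} = 23327; a_{13} = -45625; a_{14} = 43567; a_{15} = 51799.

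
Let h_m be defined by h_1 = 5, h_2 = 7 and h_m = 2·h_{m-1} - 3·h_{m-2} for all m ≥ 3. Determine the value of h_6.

Iterate the recurrence:
h_3 = -1;  h_4 = -23;  h_5 = -43;  h_6 = -17.

-17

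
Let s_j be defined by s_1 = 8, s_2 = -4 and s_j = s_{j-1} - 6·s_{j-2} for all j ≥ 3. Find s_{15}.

1918748

Step forward from the initial values:
s_3 = -52;  s_4 = -28;  s_5 = 284;  …;  s_{12} = -157948;  s_{13} = -194212;  s_{14} = 753476;  s_{15} = 1918748.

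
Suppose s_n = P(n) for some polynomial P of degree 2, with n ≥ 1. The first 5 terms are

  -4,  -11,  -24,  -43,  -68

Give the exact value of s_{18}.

-939

1st diffs: -7, -13, -19, -25.
2nd diffs: -6, -6, -6 (constant).
So s_n = -3n^2 + 2n - 3.
Evaluating at n = 18 gives s_{18} = -939.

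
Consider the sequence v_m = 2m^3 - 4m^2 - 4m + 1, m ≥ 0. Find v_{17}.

v_{17} = 2·17^3 - 4·17^2 - 4·17 + 1 = 8603.

8603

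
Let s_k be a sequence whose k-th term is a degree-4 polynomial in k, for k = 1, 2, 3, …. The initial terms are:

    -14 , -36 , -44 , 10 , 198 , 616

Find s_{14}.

31680

1st diffs: -22, -8, 54, 188, 418.
2nd diffs: 14, 62, 134, 230.
3rd diffs: 48, 72, 96.
4th diffs: 24, 24 (constant).
Newton forward-difference form: s_k = -14 + (-22)·C(k-1,1) + 14·C(k-1,2) + 48·C(k-1,3) + 24·C(k-1,4).
At k = 14: k-1 = 13, so s_{14} = -14 - 286 + 1092 + 13728 + 17160 = 31680.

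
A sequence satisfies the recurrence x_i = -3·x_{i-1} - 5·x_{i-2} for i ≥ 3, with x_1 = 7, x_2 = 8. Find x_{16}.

-1288663

Step forward from the initial values:
x_3 = -59; x_4 = 137; x_5 = -116; …; x_{13} = 8359; x_{14} = -353512; x_{15} = 1018741; x_{16} = -1288663.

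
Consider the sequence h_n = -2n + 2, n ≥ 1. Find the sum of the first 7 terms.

-42

Over n = 1..7: Σn = 28.
Total = (-2)·28 + (2)·7 = -42.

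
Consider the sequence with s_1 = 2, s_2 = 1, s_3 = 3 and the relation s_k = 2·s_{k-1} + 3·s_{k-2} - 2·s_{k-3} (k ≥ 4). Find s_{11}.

7839

s_4 = 5  s_5 = 17  s_6 = 43  s_7 = 127  s_8 = 349  s_9 = 993  s_{10} = 2779  s_{11} = 7839.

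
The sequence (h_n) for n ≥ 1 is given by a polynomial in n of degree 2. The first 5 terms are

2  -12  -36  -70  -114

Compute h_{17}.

1st diffs: -14, -24, -34, -44.
2nd diffs: -10, -10, -10 (constant).
Newton forward-difference form: h_n = 2 + (-14)·C(n-1,1) + (-10)·C(n-1,2).
At n = 17: n-1 = 16, so h_{17} = 2 - 224 - 1200 = -1422.

-1422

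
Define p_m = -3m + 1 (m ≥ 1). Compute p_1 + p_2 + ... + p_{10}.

-155

Over m = 1..10: Σm = 55.
Total = (-3)·55 + (1)·10 = -155.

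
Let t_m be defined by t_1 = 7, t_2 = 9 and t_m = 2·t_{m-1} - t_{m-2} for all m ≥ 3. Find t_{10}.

Applying the relation repeatedly:
t_3 = 11;  t_4 = 13;  t_5 = 15;  t_6 = 17;  t_7 = 19;  t_8 = 21;  t_9 = 23;  t_{10} = 25.
(Characteristic roots are 1 and 1.)

25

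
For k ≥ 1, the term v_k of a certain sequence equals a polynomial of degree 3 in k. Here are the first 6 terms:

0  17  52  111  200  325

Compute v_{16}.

4875

1st diffs: 17, 35, 59, 89, 125.
2nd diffs: 18, 24, 30, 36.
3rd diffs: 6, 6, 6 (constant).
So v_k = k^3 + 3k^2 + k - 5.
Evaluating at k = 16 gives v_{16} = 4875.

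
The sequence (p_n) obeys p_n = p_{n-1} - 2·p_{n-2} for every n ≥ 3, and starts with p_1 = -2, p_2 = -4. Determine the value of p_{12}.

Applying the relation repeatedly:
p_3 = 0; p_4 = 8; p_5 = 8; p_6 = -8; p_7 = -24; p_8 = -8; p_9 = 40; p_{10} = 56; p_{11} = -24; p_{12} = -136.

-136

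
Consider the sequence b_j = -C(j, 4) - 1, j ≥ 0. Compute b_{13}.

-716

C(13, 4) = 715, so b_{13} = -716.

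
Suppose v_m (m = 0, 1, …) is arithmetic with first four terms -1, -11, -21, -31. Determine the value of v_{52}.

-521

Common difference d = -10.
v_m = -1 + (m - 0)·(-10).
v_{52} = -1 + 52·(-10) = -521.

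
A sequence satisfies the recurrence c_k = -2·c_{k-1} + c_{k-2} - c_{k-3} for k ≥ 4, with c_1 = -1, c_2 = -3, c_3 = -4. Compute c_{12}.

9729

Applying the relation repeatedly:
c_4 = 6;  c_5 = -13;  c_6 = 36;  c_7 = -91;  c_8 = 231;  c_9 = -589;  c_{10} = 1500;  c_{11} = -3820;  c_{12} = 9729.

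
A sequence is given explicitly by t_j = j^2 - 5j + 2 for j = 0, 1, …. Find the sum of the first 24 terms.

2992

Over j = 0..23: Σj = 276, Σj² = 4324.
Total = (1)·4324 + (-5)·276 + (2)·24 = 2992.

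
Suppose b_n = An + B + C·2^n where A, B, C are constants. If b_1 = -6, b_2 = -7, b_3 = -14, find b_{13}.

-24516

Write the equations: A + B + 2C = -6; 2A + B + 4C = -7; 3A + B + 8C = -14.
Subtracting the first from the second: A + 2C = -1.
Subtracting the second from the third: A + 4C = -7.
Solving: C = -3, A = 5, then B = -5.
So b_n = 5·n + (-5) + (-3)·2^n; at n=13 this is -24516.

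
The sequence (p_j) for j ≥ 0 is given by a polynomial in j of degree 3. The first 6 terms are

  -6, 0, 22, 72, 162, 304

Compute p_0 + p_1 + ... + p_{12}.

13546

1st diffs: 6, 22, 50, 90, 142.
2nd diffs: 16, 28, 40, 52.
3rd diffs: 12, 12, 12 (constant).
So p_j = 2j^3 + 2j^2 + 2j - 6.
Continuing: …, 510, 792, 1162, 1632, …, p_{12} = 3762.
Summing j = 0..12 (13 terms) gives 13546.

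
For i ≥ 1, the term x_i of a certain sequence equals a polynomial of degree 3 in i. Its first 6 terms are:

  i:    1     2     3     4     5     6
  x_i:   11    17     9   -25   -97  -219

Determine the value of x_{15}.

1st diffs: 6, -8, -34, -72, -122.
2nd diffs: -14, -26, -38, -50.
3rd diffs: -12, -12, -12 (constant).
So x_i = -2i^3 + 5i^2 + 5i + 3.
Evaluating at i = 15 gives x_{15} = -5547.

-5547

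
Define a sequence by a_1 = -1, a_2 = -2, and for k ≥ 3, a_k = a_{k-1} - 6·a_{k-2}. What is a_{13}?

Step forward from the initial values:
a_3 = 4  a_4 = 16  a_5 = -8  …  a_{10} = -2504  a_{11} = -7928  a_{12} = 7096  a_{13} = 54664.

54664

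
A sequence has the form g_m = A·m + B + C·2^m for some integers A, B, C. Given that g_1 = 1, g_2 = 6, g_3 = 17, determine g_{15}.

At m = 1, 2, 3: A + B + 2C = 1; 2A + B + 4C = 6; 3A + B + 8C = 17.
Subtracting the first from the second: A + 2C = 5.
Subtracting the second from the third: A + 4C = 11.
Solving: C = 3, A = -1, then B = -4.
So g_m = -1·m + (-4) + 3·2^m; at m=15 this is 98285.

98285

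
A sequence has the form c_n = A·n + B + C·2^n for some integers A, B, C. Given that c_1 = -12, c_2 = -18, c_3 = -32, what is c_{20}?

-4194270

Plug in n = 1, 2, 3: A + B + 2C = -12; 2A + B + 4C = -18; 3A + B + 8C = -32.
Subtracting the first from the second: A + 2C = -6.
Subtracting the second from the third: A + 4C = -14.
Solving: C = -4, A = 2, then B = -6.
Hence c_{20} = 2·20 + (-6) + (-4)·1048576 = -4194270.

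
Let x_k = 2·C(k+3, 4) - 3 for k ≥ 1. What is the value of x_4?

67

C(7, 4) = 35, so x_4 = 67.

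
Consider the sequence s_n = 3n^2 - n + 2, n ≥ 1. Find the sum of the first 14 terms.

Over n = 1..14: Σn = 105, Σn² = 1015.
Total = (3)·1015 + (-1)·105 + (2)·14 = 2968.

2968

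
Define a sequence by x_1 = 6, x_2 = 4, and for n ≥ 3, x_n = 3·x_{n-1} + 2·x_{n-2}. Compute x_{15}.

94439616

x_3 = 24  x_4 = 80  x_5 = 288  …  x_{12} = 2090432  x_{13} = 7445184  x_{14} = 26516416  x_{15} = 94439616.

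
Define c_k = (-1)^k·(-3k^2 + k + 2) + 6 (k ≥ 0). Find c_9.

238

(-1)^9 = -1; -3k^2 + k + 2 at k=9 is -232; so c_9 = 238.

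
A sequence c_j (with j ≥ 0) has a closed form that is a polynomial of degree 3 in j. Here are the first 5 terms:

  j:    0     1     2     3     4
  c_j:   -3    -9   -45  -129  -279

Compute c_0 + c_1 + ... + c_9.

1st diffs: -6, -36, -84, -150.
2nd diffs: -30, -48, -66.
3rd diffs: -18, -18 (constant).
Newton forward-difference form: c_j = -3 + (-6)·C(j,1) + (-30)·C(j,2) + (-18)·C(j,3).
Continuing: …, -513, -849, -1305, -1899, …, c_9 = -2649.
Summing j = 0..9 (10 terms) gives -7680.

-7680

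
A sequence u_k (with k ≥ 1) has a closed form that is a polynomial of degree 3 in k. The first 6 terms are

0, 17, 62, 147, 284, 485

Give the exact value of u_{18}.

12257

1st diffs: 17, 45, 85, 137, 201.
2nd diffs: 28, 40, 52, 64.
3rd diffs: 12, 12, 12 (constant).
Newton forward-difference form: u_k = 17·C(k-1,1) + 28·C(k-1,2) + 12·C(k-1,3).
At k = 18: k-1 = 17, so u_{18} = 289 + 3808 + 8160 = 12257.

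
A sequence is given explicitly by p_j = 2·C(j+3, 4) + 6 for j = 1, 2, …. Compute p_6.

C(9, 4) = 126, so p_6 = 258.

258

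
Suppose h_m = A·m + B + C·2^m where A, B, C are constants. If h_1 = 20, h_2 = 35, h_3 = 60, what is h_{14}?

Write the equations: A + B + 2C = 20; 2A + B + 4C = 35; 3A + B + 8C = 60.
Subtracting the first from the second: A + 2C = 15.
Subtracting the second from the third: A + 4C = 25.
Solving: C = 5, A = 5, then B = 5.
Therefore h_{14} = 70 + 5 + 5·16384 = 81995.

81995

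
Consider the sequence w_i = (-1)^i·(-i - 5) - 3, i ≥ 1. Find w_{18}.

(-1)^18 = 1; -i - 5 at i=18 is -23; so w_{18} = -26.

-26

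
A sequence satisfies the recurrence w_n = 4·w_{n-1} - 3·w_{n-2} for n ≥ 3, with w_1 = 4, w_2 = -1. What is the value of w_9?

Applying the relation repeatedly:
w_3 = -16;  w_4 = -61;  w_5 = -196;  w_6 = -601;  w_7 = -1816;  w_8 = -5461;  w_9 = -16396.
(Characteristic roots are 3 and 1.)

-16396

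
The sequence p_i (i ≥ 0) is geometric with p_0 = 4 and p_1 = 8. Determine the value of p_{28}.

1073741824

Common ratio r = 2.
p_i = 4·2^(i-0).
p_{28} = 4·2^28 = 1073741824.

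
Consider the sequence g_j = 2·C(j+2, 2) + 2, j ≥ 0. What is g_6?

58

C(8, 2) = 28, so g_6 = 58.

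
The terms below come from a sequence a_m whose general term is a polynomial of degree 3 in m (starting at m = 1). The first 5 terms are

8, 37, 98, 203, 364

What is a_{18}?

1st diffs: 29, 61, 105, 161.
2nd diffs: 32, 44, 56.
3rd diffs: 12, 12 (constant).
Newton forward-difference form: a_m = 8 + 29·C(m-1,1) + 32·C(m-1,2) + 12·C(m-1,3).
At m = 18: m-1 = 17, so a_{18} = 8 + 493 + 4352 + 8160 = 13013.

13013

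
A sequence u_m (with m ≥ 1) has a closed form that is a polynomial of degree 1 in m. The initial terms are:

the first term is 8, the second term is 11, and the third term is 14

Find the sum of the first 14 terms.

1st diffs: 3, 3 (constant).
So u_m = 3m + 5.
Continuing: …, 17, 20, 23, 26, …, u_{14} = 47.
Summing m = 1..14 (14 terms) gives 385.

385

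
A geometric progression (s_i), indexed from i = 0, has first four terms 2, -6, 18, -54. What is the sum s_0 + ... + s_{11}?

-265720

Common ratio r = -3.
s_i = 2·(-3)^(i-0).
S = 2·((-3)^12 - 1)/(-3 - 1) = 2·(531441 - 1)/(-4) = -265720.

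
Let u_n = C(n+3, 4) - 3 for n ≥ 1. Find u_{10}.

C(13, 4) = 715, so u_{10} = 712.

712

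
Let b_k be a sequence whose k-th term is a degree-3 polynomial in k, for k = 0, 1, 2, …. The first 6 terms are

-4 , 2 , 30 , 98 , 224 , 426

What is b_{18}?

18158

1st diffs: 6, 28, 68, 126, 202.
2nd diffs: 22, 40, 58, 76.
3rd diffs: 18, 18, 18 (constant).
Newton forward-difference form: b_k = -4 + 6·C(k,1) + 22·C(k,2) + 18·C(k,3).
At k = 18: k = 18, so b_{18} = -4 + 108 + 3366 + 14688 = 18158.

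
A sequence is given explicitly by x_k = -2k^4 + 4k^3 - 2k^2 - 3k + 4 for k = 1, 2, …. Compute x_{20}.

-288856

x_{20} = -2·20^4 + 4·20^3 - 2·20^2 - 3·20 + 4 = -288856.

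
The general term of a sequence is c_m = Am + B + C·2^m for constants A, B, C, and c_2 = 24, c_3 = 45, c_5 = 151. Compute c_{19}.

2097245

Plug in m = 2, 3, 5: 2A + B + 4C = 24; 3A + B + 8C = 45; 5A + B + 32C = 151.
Subtracting the first from the second: A + 4C = 21.
Subtracting the second from the third: 2A + 24C = 106.
Solving: C = 4, A = 5, then B = -2.
Therefore c_{19} = 95 + (-2) + 4·524288 = 2097245.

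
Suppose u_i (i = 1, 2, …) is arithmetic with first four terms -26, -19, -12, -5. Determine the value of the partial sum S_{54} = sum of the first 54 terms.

Common difference d = 7.
u_i = -26 + (i - 1)·7.
u_{54} = 345; S = 54·(-26 + 345)/2 = 8613.

8613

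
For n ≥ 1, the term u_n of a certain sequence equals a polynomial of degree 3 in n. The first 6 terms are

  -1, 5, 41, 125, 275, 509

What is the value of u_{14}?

7565

1st diffs: 6, 36, 84, 150, 234.
2nd diffs: 30, 48, 66, 84.
3rd diffs: 18, 18, 18 (constant).
So u_n = 3n^3 - 3n^2 - 6n + 5.
Evaluating at n = 14 gives u_{14} = 7565.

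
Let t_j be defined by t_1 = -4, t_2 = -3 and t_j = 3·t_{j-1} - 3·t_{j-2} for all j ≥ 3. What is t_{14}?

-2187

Iterate the recurrence:
t_3 = 3; t_4 = 18; t_5 = 45; …; t_{11} = -1215; t_{12} = -2187; t_{13} = -2916; t_{14} = -2187.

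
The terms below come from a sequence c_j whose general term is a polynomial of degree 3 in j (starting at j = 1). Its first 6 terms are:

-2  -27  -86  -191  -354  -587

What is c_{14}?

1st diffs: -25, -59, -105, -163, -233.
2nd diffs: -34, -46, -58, -70.
3rd diffs: -12, -12, -12 (constant).
Newton forward-difference form: c_j = -2 + (-25)·C(j-1,1) + (-34)·C(j-1,2) + (-12)·C(j-1,3).
At j = 14: j-1 = 13, so c_{14} = -2 - 325 - 2652 - 3432 = -6411.

-6411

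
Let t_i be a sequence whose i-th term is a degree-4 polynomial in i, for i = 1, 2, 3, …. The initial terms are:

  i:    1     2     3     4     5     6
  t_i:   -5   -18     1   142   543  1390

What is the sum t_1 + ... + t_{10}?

34201

1st diffs: -13, 19, 141, 401, 847.
2nd diffs: 32, 122, 260, 446.
3rd diffs: 90, 138, 186.
4th diffs: 48, 48 (constant).
Newton forward-difference form: t_i = -5 + (-13)·C(i-1,1) + 32·C(i-1,2) + 90·C(i-1,3) + 48·C(i-1,4).
Continuing: 2917, 5406, 9187, 14638.
Summing i = 1..10 (10 terms) gives 34201.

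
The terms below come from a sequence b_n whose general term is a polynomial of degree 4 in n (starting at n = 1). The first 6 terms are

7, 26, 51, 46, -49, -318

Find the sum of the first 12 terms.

-34170

1st diffs: 19, 25, -5, -95, -269.
2nd diffs: 6, -30, -90, -174.
3rd diffs: -36, -60, -84.
4th diffs: -24, -24 (constant).
So b_n = -n^4 + 4n^3 + 4n^2 - 6n + 6.
Continuing: …, -869, -1834, -3369, -5654, …, b_{12} = -13314.
Summing n = 1..12 (12 terms) gives -34170.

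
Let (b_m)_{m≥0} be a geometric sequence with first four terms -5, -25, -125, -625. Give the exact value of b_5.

Common ratio r = 5.
b_m = (-5)·5^(m-0).
b_5 = (-5)·5^5 = -15625.

-15625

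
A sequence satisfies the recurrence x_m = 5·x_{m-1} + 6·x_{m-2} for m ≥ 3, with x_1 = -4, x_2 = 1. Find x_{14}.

-5597440289

Compute successive terms:
x_3 = -19; x_4 = -89; x_5 = -559; …; x_{11} = -25914079; x_{12} = -155484449; x_{13} = -932906719; x_{14} = -5597440289.
(Characteristic roots are 6 and -1.)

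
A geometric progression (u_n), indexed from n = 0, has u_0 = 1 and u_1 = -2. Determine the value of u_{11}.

Common ratio r = -2.
u_n = 1·(-2)^(n-0).
u_{11} = 1·(-2)^11 = -2048.

-2048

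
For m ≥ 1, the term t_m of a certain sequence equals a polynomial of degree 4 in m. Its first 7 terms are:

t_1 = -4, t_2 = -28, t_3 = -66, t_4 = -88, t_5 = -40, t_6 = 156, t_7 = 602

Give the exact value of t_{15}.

33330

1st diffs: -24, -38, -22, 48, 196, 446.
2nd diffs: -14, 16, 70, 148, 250.
3rd diffs: 30, 54, 78, 102.
4th diffs: 24, 24, 24 (constant).
Newton forward-difference form: t_m = -4 + (-24)·C(m-1,1) + (-14)·C(m-1,2) + 30·C(m-1,3) + 24·C(m-1,4).
At m = 15: m-1 = 14, so t_{15} = -4 - 336 - 1274 + 10920 + 24024 = 33330.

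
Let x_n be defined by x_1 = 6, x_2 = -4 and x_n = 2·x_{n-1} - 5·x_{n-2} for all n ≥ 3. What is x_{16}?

31664

Iterate the recurrence:
x_3 = -38, x_4 = -56, x_5 = 78, …, x_{13} = 19038, x_{14} = -222044, x_{15} = -539278, x_{16} = 31664.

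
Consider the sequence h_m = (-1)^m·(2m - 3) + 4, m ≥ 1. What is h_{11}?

(-1)^11 = -1; 2m - 3 at m=11 is 19; so h_{11} = -15.

-15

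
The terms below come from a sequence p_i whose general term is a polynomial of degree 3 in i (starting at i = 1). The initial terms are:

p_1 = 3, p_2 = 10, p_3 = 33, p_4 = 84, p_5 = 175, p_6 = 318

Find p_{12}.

2940

1st diffs: 7, 23, 51, 91, 143.
2nd diffs: 16, 28, 40, 52.
3rd diffs: 12, 12, 12 (constant).
So p_i = 2i^3 - 4i^2 + 5i.
Evaluating at i = 12 gives p_{12} = 2940.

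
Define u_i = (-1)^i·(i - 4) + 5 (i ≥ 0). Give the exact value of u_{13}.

(-1)^13 = -1; i - 4 at i=13 is 9; so u_{13} = -4.

-4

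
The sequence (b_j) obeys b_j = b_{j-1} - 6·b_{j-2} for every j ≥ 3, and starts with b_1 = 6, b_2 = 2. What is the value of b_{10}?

Applying the relation repeatedly:
b_3 = -34, b_4 = -46, b_5 = 158, b_6 = 434, b_7 = -514, b_8 = -3118, b_9 = -34, b_{10} = 18674.

18674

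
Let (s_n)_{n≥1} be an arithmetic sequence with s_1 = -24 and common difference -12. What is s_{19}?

-240

s_n = -24 + (n - 1)·(-12).
s_{19} = -24 + 18·(-12) = -240.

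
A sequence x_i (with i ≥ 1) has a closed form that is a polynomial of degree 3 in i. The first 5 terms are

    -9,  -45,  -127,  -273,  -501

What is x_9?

-2593

1st diffs: -36, -82, -146, -228.
2nd diffs: -46, -64, -82.
3rd diffs: -18, -18 (constant).
Newton forward-difference form: x_i = -9 + (-36)·C(i-1,1) + (-46)·C(i-1,2) + (-18)·C(i-1,3).
At i = 9: i-1 = 8, so x_9 = -9 - 288 - 1288 - 1008 = -2593.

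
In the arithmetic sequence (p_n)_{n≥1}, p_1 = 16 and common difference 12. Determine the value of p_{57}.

688

p_n = 16 + (n - 1)·12.
p_{57} = 16 + 56·12 = 688.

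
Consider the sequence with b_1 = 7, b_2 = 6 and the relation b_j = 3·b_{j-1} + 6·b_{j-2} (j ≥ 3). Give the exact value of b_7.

Applying the relation repeatedly:
b_3 = 60;  b_4 = 216;  b_5 = 1008;  b_6 = 4320;  b_7 = 19008.

19008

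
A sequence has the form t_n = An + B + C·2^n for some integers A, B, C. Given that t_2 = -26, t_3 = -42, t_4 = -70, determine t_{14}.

Plug in n = 2, 3, 4: 2A + B + 4C = -26; 3A + B + 8C = -42; 4A + B + 16C = -70.
Subtracting the first from the second: A + 4C = -16.
Subtracting the second from the third: A + 8C = -28.
Solving: C = -3, A = -4, then B = -6.
Therefore t_{14} = -56 + (-6) + (-3)·16384 = -49214.

-49214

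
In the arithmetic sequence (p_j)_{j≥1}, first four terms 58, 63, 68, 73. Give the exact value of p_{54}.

323

Common difference d = 5.
p_j = 58 + (j - 1)·5.
p_{54} = 58 + 53·5 = 323.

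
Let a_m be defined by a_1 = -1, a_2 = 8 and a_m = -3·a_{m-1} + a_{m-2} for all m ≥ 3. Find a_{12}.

1174685

a_3 = -25  a_4 = 83  a_5 = -274  a_6 = 905  a_7 = -2989  a_8 = 9872  a_9 = -32605  a_{10} = 107687  a_{11} = -355666  a_{12} = 1174685.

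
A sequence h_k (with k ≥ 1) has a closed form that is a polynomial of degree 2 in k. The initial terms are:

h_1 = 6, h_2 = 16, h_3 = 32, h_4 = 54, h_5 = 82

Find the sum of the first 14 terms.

1st diffs: 10, 16, 22, 28.
2nd diffs: 6, 6, 6 (constant).
Newton forward-difference form: h_k = 6 + 10·C(k-1,1) + 6·C(k-1,2).
Continuing: …, 116, 156, 202, 254, …, h_{14} = 604.
Summing k = 1..14 (14 terms) gives 3178.

3178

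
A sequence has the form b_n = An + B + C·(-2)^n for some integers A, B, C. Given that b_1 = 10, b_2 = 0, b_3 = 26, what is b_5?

78

Write the equations: A + B - 2C = 10; 2A + B + 4C = 0; 3A + B - 8C = 26.
Subtracting the first from the second: A + 6C = -10.
Subtracting the second from the third: A - 12C = 26.
Solving: C = -2, A = 2, then B = 4.
So b_n = 2·n + 4 + (-2)·(-2)^n; at n=5 this is 78.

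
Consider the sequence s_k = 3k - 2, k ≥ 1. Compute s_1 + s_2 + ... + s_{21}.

Over k = 1..21: Σk = 231.
Total = (3)·231 + (-2)·21 = 651.

651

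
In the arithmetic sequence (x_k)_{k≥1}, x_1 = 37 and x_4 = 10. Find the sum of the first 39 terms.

-5226

Common difference d = (10 - 37) / (4 - 1) = -9.
x_k = 37 + (k - 1)·(-9).
x_{39} = -305; S = 39·(37 + (-305))/2 = -5226.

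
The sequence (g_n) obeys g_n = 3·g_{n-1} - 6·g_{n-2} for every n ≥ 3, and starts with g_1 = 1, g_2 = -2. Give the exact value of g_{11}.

-11664

Iterate the recurrence:
g_3 = -12;  g_4 = -24;  g_5 = 0;  g_6 = 144;  g_7 = 432;  g_8 = 432;  g_9 = -1296;  g_{10} = -6480;  g_{11} = -11664.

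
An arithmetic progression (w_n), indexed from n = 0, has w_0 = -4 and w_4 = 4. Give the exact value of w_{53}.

102

Common difference d = (4 - (-4)) / (4 - 0) = 2.
w_n = -4 + (n - 0)·2.
w_{53} = -4 + 53·2 = 102.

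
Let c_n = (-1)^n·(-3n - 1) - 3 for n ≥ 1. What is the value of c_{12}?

(-1)^12 = 1; -3n - 1 at n=12 is -37; so c_{12} = -40.

-40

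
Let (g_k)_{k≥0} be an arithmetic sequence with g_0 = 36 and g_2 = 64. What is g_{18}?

Common difference d = (64 - 36) / (2 - 0) = 14.
g_k = 36 + (k - 0)·14.
g_{18} = 36 + 18·14 = 288.

288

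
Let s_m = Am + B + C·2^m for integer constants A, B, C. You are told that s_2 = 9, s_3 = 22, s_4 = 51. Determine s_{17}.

524236

Plug in m = 2, 3, 4: 2A + B + 4C = 9; 3A + B + 8C = 22; 4A + B + 16C = 51.
Subtracting the first from the second: A + 4C = 13.
Subtracting the second from the third: A + 8C = 29.
Solving: C = 4, A = -3, then B = -1.
So s_m = -3·m + (-1) + 4·2^m; at m=17 this is 524236.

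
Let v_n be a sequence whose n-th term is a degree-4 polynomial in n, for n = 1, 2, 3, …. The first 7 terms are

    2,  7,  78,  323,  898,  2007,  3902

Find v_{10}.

17543

1st diffs: 5, 71, 245, 575, 1109, 1895.
2nd diffs: 66, 174, 330, 534, 786.
3rd diffs: 108, 156, 204, 252.
4th diffs: 48, 48, 48 (constant).
Newton forward-difference form: v_n = 2 + 5·C(n-1,1) + 66·C(n-1,2) + 108·C(n-1,3) + 48·C(n-1,4).
At n = 10: n-1 = 9, so v_{10} = 2 + 45 + 2376 + 9072 + 6048 = 17543.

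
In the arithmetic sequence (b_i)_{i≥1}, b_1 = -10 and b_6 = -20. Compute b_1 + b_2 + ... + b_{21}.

Common difference d = (-20 - (-10)) / (6 - 1) = -2.
b_i = -10 + (i - 1)·(-2).
b_{21} = -50; S = 21·(-10 + (-50))/2 = -630.

-630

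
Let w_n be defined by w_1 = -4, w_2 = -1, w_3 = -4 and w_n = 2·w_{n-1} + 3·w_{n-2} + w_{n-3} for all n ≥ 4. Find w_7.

-414

Iterate the recurrence:
w_4 = -15; w_5 = -43; w_6 = -135; w_7 = -414.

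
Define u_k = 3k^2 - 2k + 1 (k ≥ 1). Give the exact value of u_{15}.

u_{15} = 3·15^2 - 2·15 + 1 = 646.

646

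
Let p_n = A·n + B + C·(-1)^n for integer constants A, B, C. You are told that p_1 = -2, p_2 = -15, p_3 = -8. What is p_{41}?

-122

Plug in n = 1, 2, 3: A + B - C = -2; 2A + B + C = -15; 3A + B - C = -8.
Subtracting the first from the second: A + 2C = -13.
Subtracting the second from the third: A - 2C = 7.
Solving: C = -5, A = -3, then B = -4.
So p_n = -3·n + (-4) + (-5)·(-1)^n; at n=41 this is -122.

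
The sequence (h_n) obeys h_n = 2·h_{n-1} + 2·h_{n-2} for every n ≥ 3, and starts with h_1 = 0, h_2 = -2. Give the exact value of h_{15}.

h_3 = -4;  h_4 = -12;  h_5 = -32;  …;  h_{12} = -36544;  h_{13} = -99840;  h_{14} = -272768;  h_{15} = -745216.

-745216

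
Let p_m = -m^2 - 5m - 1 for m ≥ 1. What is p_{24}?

-697

p_{24} = -1·24^2 - 5·24 - 1 = -697.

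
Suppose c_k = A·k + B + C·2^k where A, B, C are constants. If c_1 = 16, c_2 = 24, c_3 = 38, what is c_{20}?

3145776

The three given values yield: A + B + 2C = 16; 2A + B + 4C = 24; 3A + B + 8C = 38.
Subtracting the first from the second: A + 2C = 8.
Subtracting the second from the third: A + 4C = 14.
Solving: C = 3, A = 2, then B = 8.
Therefore c_{20} = 40 + 8 + 3·1048576 = 3145776.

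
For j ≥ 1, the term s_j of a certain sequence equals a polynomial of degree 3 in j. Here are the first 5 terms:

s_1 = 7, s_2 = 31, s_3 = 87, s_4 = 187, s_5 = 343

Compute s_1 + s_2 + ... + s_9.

1st diffs: 24, 56, 100, 156.
2nd diffs: 32, 44, 56.
3rd diffs: 12, 12 (constant).
Newton forward-difference form: s_j = 7 + 24·C(j-1,1) + 32·C(j-1,2) + 12·C(j-1,3).
Continuing: 567, 871, 1267, 1767.
Summing j = 1..9 (9 terms) gives 5127.

5127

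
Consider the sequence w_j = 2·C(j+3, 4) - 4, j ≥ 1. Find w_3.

26

C(6, 4) = 15, so w_3 = 26.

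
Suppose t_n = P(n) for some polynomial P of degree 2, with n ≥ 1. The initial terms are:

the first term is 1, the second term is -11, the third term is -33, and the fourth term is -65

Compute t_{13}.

-803

1st diffs: -12, -22, -32.
2nd diffs: -10, -10 (constant).
So t_n = -5n^2 + 3n + 3.
Evaluating at n = 13 gives t_{13} = -803.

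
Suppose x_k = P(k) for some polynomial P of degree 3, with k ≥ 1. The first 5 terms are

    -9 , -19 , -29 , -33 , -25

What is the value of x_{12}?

871

1st diffs: -10, -10, -4, 8.
2nd diffs: 0, 6, 12.
3rd diffs: 6, 6 (constant).
So x_k = k^3 - 6k^2 + k - 5.
Evaluating at k = 12 gives x_{12} = 871.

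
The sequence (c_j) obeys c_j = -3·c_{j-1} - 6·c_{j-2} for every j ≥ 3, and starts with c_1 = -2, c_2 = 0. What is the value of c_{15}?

Compute successive terms:
c_3 = 12;  c_4 = -36;  c_5 = 36;  …;  c_{12} = -14580;  c_{13} = -67068;  c_{14} = 288684;  c_{15} = -463644.

-463644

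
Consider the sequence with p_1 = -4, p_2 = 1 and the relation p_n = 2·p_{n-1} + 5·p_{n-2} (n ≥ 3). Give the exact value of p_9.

p_3 = -18; p_4 = -31; p_5 = -152; p_6 = -459; p_7 = -1678; p_8 = -5651; p_9 = -19692.

-19692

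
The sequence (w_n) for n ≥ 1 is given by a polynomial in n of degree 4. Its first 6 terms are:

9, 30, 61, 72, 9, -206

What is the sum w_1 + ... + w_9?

1st diffs: 21, 31, 11, -63, -215.
2nd diffs: 10, -20, -74, -152.
3rd diffs: -30, -54, -78.
4th diffs: -24, -24 (constant).
Newton forward-difference form: w_n = 9 + 21·C(n-1,1) + 10·C(n-1,2) + (-30)·C(n-1,3) + (-24)·C(n-1,4).
Continuing: -675, -1524, -2903.
Summing n = 1..9 (9 terms) gives -5127.

-5127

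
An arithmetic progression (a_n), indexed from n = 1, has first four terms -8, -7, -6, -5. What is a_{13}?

4

Common difference d = 1.
a_n = -8 + (n - 1)·1.
a_{13} = -8 + 12·1 = 4.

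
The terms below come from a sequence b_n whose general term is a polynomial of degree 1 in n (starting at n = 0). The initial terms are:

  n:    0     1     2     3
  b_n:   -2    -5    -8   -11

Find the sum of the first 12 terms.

-222

1st diffs: -3, -3, -3 (constant).
So b_n = -3n - 2.
Continuing: …, -14, -17, -20, -23, …, b_{11} = -35.
Summing n = 0..11 (12 terms) gives -222.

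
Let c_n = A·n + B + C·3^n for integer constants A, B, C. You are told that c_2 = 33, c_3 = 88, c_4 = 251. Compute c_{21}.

Write the equations: 2A + B + 9C = 33; 3A + B + 27C = 88; 4A + B + 81C = 251.
Subtracting the first from the second: A + 18C = 55.
Subtracting the second from the third: A + 54C = 163.
Solving: C = 3, A = 1, then B = 4.
Therefore c_{21} = 21 + 4 + 3·10460353203 = 31381059634.

31381059634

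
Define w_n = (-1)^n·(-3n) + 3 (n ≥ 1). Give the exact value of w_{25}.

78

(-1)^25 = -1; -3n at n=25 is -75; so w_{25} = 78.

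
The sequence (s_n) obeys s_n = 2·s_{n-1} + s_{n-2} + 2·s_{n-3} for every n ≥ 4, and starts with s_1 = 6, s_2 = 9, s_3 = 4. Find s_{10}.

10021

Iterate the recurrence:
s_4 = 29;  s_5 = 80;  s_6 = 197;  s_7 = 532;  s_8 = 1421;  s_9 = 3768;  s_{10} = 10021.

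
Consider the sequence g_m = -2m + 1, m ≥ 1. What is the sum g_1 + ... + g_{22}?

Over m = 1..22: Σm = 253.
Total = (-2)·253 + (1)·22 = -484.

-484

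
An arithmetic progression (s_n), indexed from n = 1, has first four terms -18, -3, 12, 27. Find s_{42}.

Common difference d = 15.
s_n = -18 + (n - 1)·15.
s_{42} = -18 + 41·15 = 597.

597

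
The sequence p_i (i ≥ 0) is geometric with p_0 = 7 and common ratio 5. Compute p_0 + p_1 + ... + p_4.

5467

p_i = 7·5^(i-0).
S = 7·(5^5 - 1)/(5 - 1) = 7·(3125 - 1)/(4) = 5467.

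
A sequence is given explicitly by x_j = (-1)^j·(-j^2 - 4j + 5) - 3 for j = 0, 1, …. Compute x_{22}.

-570

(-1)^22 = 1; -j^2 - 4j + 5 at j=22 is -567; so x_{22} = -570.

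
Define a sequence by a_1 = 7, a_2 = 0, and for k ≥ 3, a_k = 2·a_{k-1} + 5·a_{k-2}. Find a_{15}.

Applying the relation repeatedly:
a_3 = 35;  a_4 = 70;  a_5 = 315;  …;  a_{12} = 1703870;  a_{13} = 5878915;  a_{14} = 20277180;  a_{15} = 69948935.

69948935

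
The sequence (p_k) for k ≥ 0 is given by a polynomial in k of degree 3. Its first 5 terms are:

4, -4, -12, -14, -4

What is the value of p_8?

276

1st diffs: -8, -8, -2, 10.
2nd diffs: 0, 6, 12.
3rd diffs: 6, 6 (constant).
Newton forward-difference form: p_k = 4 + (-8)·C(k,1) + 6·C(k,3).
At k = 8: k = 8, so p_8 = 4 - 64 + 336 = 276.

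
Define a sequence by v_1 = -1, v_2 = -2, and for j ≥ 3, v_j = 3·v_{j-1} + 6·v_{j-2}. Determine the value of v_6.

Compute successive terms:
v_3 = -12  v_4 = -48  v_5 = -216  v_6 = -936.

-936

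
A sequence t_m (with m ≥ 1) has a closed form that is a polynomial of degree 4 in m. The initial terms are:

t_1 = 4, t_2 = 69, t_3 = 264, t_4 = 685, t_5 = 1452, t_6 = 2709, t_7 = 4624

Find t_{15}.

71712

1st diffs: 65, 195, 421, 767, 1257, 1915.
2nd diffs: 130, 226, 346, 490, 658.
3rd diffs: 96, 120, 144, 168.
4th diffs: 24, 24, 24 (constant).
Newton forward-difference form: t_m = 4 + 65·C(m-1,1) + 130·C(m-1,2) + 96·C(m-1,3) + 24·C(m-1,4).
At m = 15: m-1 = 14, so t_{15} = 4 + 910 + 11830 + 34944 + 24024 = 71712.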